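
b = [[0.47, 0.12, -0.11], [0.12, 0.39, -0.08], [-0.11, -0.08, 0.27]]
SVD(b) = [[-0.75, 0.59, 0.30], [-0.54, -0.81, 0.22], [0.37, 0.01, 0.93]] @ diag([0.6107778552633771, 0.30351206169326717, 0.2157100830433556]) @ [[-0.75, -0.54, 0.37],[0.59, -0.81, 0.01],[0.30, 0.22, 0.93]]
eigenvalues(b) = [0.61, 0.3, 0.22]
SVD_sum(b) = [[0.35,0.25,-0.17],[0.25,0.18,-0.12],[-0.17,-0.12,0.08]] + [[0.1,-0.14,0.0], [-0.14,0.2,-0.0], [0.0,-0.00,0.0]] + [[0.02,0.01,0.06], [0.01,0.01,0.04], [0.06,0.04,0.19]]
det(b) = 0.04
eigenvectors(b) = [[-0.75, -0.59, 0.30], [-0.54, 0.81, 0.22], [0.37, -0.01, 0.93]]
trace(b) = 1.13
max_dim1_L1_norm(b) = 0.7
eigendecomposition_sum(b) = [[0.35, 0.25, -0.17],[0.25, 0.18, -0.12],[-0.17, -0.12, 0.08]] + [[0.1, -0.14, 0.00], [-0.14, 0.2, -0.0], [0.0, -0.0, 0.00]] + [[0.02, 0.01, 0.06], [0.01, 0.01, 0.04], [0.06, 0.04, 0.19]]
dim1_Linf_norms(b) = [0.47, 0.39, 0.27]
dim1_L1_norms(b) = [0.7, 0.59, 0.46]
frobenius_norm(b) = 0.72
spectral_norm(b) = 0.61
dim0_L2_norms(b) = [0.5, 0.42, 0.3]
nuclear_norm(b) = 1.13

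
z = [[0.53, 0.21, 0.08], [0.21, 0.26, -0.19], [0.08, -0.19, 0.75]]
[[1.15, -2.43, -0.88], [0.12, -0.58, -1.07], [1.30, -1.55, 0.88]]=z@ [[1.9,-4.46,-0.18], [0.07,0.26,-3.81], [1.55,-1.52,0.23]]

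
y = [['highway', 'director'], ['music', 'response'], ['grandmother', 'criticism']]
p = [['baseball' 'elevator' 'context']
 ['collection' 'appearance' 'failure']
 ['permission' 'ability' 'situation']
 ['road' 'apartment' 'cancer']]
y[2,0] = 'grandmother'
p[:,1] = ['elevator', 'appearance', 'ability', 'apartment']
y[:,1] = ['director', 'response', 'criticism']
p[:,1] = ['elevator', 'appearance', 'ability', 'apartment']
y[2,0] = 'grandmother'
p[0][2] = 'context'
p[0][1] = 'elevator'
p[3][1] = 'apartment'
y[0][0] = 'highway'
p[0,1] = 'elevator'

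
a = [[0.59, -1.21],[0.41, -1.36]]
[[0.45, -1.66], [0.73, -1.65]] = a @ [[-0.9, -0.85], [-0.81, 0.96]]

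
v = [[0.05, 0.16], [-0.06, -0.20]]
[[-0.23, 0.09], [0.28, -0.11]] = v@[[-1.18, 0.34], [-1.06, 0.43]]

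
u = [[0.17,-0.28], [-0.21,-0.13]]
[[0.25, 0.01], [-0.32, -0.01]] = u @ [[1.49, 0.03], [0.02, 0.0]]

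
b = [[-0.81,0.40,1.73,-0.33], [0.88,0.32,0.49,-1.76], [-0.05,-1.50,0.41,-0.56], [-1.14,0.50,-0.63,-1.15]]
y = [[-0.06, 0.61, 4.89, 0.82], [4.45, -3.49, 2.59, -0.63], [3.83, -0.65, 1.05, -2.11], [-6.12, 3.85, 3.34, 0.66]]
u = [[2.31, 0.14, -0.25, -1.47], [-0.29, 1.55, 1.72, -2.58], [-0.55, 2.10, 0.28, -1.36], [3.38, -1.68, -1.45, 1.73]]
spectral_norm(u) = 5.64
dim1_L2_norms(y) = [5.0, 6.25, 4.54, 7.99]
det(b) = 11.13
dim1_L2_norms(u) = [2.75, 3.48, 2.58, 4.4]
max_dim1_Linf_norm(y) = 6.12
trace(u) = 5.87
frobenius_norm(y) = 12.19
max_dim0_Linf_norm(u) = 3.38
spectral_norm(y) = 10.04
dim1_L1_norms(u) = [4.17, 6.14, 4.29, 8.24]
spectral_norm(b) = 2.34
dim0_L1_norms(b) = [2.88, 2.72, 3.26, 3.8]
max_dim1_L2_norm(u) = 4.4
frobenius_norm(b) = 3.76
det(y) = -125.62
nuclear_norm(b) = 7.41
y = u @ b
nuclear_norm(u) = 10.80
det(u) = -11.22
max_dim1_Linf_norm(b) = 1.76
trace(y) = -1.84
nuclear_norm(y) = 19.62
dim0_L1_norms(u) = [6.53, 5.47, 3.7, 7.14]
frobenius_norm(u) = 6.76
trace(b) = -1.23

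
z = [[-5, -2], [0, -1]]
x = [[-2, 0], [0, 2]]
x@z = [[10, 4], [0, -2]]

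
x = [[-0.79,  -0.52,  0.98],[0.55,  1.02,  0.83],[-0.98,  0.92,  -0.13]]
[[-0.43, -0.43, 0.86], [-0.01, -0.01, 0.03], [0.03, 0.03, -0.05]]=x@[[0.13, 0.13, -0.26],[0.13, 0.13, -0.26],[-0.26, -0.26, 0.53]]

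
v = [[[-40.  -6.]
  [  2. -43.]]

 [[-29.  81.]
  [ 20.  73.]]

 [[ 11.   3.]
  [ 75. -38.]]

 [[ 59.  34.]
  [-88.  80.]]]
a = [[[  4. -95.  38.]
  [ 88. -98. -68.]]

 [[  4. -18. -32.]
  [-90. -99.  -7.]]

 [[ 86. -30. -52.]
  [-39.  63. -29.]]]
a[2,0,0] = 86.0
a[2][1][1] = 63.0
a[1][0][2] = -32.0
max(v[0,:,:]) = 2.0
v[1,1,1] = 73.0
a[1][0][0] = 4.0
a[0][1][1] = -98.0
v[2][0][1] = 3.0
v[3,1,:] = [-88.0, 80.0]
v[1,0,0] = -29.0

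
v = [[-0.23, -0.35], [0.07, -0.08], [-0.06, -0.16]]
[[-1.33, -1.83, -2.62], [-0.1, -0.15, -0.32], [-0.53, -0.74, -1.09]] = v @[[1.69, 2.21, 2.29], [2.68, 3.79, 5.98]]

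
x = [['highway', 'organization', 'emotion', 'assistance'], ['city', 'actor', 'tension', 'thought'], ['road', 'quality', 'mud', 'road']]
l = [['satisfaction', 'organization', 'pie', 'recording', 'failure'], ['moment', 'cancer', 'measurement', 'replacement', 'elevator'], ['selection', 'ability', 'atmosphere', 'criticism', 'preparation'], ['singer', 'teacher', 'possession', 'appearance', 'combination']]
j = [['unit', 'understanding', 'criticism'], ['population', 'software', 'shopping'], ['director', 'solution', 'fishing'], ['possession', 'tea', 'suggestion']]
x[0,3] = 'assistance'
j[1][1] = 'software'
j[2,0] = 'director'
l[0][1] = 'organization'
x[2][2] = 'mud'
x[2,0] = 'road'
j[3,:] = ['possession', 'tea', 'suggestion']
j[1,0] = 'population'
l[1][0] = 'moment'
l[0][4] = 'failure'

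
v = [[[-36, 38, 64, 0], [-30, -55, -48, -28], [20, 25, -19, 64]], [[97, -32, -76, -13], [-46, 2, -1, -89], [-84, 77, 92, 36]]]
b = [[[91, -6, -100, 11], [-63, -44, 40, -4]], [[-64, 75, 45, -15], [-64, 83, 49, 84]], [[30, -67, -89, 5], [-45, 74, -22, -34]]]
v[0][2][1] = 25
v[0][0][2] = 64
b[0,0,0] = 91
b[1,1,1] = 83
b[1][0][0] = -64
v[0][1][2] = -48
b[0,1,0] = -63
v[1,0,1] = -32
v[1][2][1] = 77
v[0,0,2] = 64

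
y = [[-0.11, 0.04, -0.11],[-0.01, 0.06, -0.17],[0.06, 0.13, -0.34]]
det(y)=-0.000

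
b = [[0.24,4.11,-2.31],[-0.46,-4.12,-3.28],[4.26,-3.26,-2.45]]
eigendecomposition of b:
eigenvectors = [[0.71+0.00j, (0.71-0j), (-0.19+0j)], [(0.11+0.34j), (0.11-0.34j), 0.71+0.00j], [0.15-0.59j, (0.15+0.59j), (0.67+0j)]]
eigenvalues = [(0.38+3.85j), (0.38-3.85j), (-7.09+0j)]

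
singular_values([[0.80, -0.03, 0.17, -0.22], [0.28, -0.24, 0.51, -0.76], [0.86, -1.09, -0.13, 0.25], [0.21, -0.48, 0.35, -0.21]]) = [1.64, 1.05, 0.58, 0.14]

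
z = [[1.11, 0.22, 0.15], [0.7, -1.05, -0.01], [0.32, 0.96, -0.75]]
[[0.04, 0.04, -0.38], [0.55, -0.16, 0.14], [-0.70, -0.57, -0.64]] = z @ [[0.08,-0.09,-0.31], [-0.47,0.08,-0.34], [0.36,0.82,0.28]]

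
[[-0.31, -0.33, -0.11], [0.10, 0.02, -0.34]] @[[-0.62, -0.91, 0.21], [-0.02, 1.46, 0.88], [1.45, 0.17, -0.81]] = [[0.04,-0.22,-0.27],  [-0.56,-0.12,0.31]]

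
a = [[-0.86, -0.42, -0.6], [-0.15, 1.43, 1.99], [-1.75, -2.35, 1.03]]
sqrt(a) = [[(0.03+1.05j), (-0.28+0.25j), -0.26+0.07j], [(0.12-0.35j), 1.44-0.08j, 0.75-0.02j], [-0.90+0.50j, (-0.93+0.12j), 1.24+0.03j]]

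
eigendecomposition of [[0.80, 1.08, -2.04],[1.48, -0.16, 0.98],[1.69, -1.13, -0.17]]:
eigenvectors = [[(-0.66+0j),(0.08+0.49j),(0.08-0.49j)],[(-0.73+0j),(0.3-0.45j),(0.3+0.45j)],[(-0.18+0j),0.68+0.00j,(0.68-0j)]]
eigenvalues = [(1.43+0j), (-0.48+1.96j), (-0.48-1.96j)]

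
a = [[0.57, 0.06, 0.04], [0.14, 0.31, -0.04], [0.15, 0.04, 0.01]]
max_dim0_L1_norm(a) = 0.86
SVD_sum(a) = [[0.54,0.16,0.02],[0.21,0.06,0.01],[0.15,0.04,0.01]] + [[0.03,-0.10,0.02], [-0.07,0.25,-0.05], [0.0,-0.0,0.0]] + [[0.0, -0.00, -0.0], [0.0, -0.00, -0.00], [-0.0, 0.0, 0.0]]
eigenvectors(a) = [[-0.89, -0.21, -0.09], [-0.39, 0.98, 0.17], [-0.25, 0.03, 0.98]]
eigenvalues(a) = [0.61, 0.28, 0.0]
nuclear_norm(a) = 0.91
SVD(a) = [[-0.9, 0.36, -0.24], [-0.35, -0.93, -0.08], [-0.25, 0.01, 0.97]] @ diag([0.6258749503297008, 0.2826111785280263, 0.0033864909264250025]) @ [[-0.96, -0.28, -0.04], [0.26, -0.95, 0.18], [-0.09, 0.17, 0.98]]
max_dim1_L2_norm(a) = 0.57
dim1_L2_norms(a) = [0.57, 0.34, 0.16]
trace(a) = 0.89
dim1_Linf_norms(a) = [0.57, 0.31, 0.15]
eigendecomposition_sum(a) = [[0.55, 0.11, 0.03], [0.24, 0.05, 0.01], [0.15, 0.03, 0.01]] + [[0.02, -0.05, 0.01], [-0.10, 0.26, -0.05], [-0.0, 0.01, -0.0]] + [[0.00, 0.0, -0.0], [-0.00, -0.0, 0.0], [-0.00, -0.0, 0.00]]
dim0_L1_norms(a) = [0.86, 0.41, 0.09]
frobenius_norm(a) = 0.69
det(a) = 0.00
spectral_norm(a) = 0.63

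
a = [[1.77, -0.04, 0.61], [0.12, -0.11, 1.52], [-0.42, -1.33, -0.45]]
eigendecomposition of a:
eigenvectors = [[(0.99+0j),-0.12+0.12j,-0.12-0.12j],[-0.06+0.00j,(-0.71+0j),(-0.71-0j)],[-0.15+0.00j,(0.07-0.68j),(0.07+0.68j)]]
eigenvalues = [(1.68+0j), (-0.23+1.44j), (-0.23-1.44j)]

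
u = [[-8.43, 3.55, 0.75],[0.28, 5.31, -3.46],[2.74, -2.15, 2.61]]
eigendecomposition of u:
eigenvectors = [[0.97,-0.28,-0.2], [-0.08,-0.65,-0.92], [-0.24,-0.7,0.35]]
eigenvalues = [-8.91, 1.71, 6.69]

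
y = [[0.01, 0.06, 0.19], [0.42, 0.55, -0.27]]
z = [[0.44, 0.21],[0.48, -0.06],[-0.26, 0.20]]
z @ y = [[0.09,0.14,0.03], [-0.02,-0.0,0.11], [0.08,0.09,-0.1]]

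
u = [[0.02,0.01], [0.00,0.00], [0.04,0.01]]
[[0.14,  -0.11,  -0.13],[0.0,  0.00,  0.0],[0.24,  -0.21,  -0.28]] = u@ [[5.09, -4.92, -7.09],  [3.99, -1.2, 0.72]]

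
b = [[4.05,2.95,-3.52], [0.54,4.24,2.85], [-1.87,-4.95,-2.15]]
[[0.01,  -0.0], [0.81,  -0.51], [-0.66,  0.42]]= b @ [[-0.36, 0.23], [0.33, -0.21], [-0.14, 0.09]]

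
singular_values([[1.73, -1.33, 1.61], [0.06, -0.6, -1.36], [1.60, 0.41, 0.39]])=[3.01, 1.38, 1.22]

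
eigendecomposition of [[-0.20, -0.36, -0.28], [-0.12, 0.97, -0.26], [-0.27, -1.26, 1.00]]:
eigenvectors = [[-0.93, -0.47, -0.07], [-0.15, 0.38, -0.39], [-0.32, 0.80, 0.92]]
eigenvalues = [-0.35, 0.57, 1.56]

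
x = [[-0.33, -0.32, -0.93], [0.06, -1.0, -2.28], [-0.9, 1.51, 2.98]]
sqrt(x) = [[(0.2+0.9j), -0.30-0.16j, (-0.57+0.14j)], [(0.53+0.99j), (-0.77-0.15j), (-1.49+0.17j)], [-0.72-0.19j, 1.05+0.02j, (2.03-0.04j)]]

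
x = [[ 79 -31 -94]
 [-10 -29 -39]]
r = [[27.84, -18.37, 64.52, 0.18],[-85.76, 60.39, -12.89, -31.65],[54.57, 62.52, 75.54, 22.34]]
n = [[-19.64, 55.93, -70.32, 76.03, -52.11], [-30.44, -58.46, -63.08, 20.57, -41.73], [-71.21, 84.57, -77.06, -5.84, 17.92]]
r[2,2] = 75.54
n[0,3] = 76.03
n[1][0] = -30.44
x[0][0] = 79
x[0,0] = 79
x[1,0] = -10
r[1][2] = -12.89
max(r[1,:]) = 60.39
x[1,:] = [-10, -29, -39]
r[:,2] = [64.52, -12.89, 75.54]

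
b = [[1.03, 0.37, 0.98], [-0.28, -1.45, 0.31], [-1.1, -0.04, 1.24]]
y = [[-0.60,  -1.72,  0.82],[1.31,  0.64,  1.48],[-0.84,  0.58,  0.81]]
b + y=[[0.43, -1.35, 1.80],[1.03, -0.81, 1.79],[-1.94, 0.54, 2.05]]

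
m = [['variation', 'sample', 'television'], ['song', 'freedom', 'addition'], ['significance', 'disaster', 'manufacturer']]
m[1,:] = ['song', 'freedom', 'addition']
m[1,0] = 'song'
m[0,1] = 'sample'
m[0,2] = 'television'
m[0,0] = 'variation'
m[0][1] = 'sample'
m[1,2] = 'addition'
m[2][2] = 'manufacturer'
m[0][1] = 'sample'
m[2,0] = 'significance'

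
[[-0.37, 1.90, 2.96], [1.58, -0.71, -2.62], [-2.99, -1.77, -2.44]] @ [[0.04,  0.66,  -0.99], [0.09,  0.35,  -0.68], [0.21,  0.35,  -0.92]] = [[0.78, 1.46, -3.65],[-0.55, -0.12, 1.33],[-0.79, -3.45, 6.41]]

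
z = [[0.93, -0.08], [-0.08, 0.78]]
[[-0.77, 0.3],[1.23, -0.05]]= z @ [[-0.70, 0.32],[1.51, -0.03]]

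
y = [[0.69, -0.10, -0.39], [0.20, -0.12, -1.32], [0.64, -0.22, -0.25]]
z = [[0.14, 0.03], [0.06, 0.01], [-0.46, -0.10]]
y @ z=[[0.27, 0.06],[0.63, 0.14],[0.19, 0.04]]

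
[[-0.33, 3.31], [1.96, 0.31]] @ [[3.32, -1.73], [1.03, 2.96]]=[[2.31, 10.37], [6.83, -2.47]]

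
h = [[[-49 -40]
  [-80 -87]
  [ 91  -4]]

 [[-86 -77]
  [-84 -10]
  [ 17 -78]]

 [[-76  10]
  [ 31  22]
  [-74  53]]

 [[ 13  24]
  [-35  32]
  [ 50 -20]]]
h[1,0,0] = -86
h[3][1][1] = 32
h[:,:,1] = [[-40, -87, -4], [-77, -10, -78], [10, 22, 53], [24, 32, -20]]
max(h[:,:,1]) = 53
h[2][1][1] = 22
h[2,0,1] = 10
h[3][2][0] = 50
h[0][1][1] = -87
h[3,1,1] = 32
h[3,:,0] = [13, -35, 50]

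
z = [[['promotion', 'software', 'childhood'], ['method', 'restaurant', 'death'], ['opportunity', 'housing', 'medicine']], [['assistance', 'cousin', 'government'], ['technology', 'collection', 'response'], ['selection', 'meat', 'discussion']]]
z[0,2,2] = 'medicine'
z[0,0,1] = 'software'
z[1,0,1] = 'cousin'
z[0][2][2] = 'medicine'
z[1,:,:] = [['assistance', 'cousin', 'government'], ['technology', 'collection', 'response'], ['selection', 'meat', 'discussion']]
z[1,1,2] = 'response'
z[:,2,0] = ['opportunity', 'selection']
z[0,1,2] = 'death'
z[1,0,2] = 'government'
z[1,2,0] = 'selection'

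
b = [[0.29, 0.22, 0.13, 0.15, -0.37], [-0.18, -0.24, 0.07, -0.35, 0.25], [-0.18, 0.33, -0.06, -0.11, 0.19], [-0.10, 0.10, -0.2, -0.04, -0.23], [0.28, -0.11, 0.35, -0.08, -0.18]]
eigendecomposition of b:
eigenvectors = [[(0.54+0j), (0.54-0j), (-0.05+0j), (-0.74+0j), (0.36+0j)], [(-0.4-0.01j), (-0.4+0.01j), (0.49+0j), -0.03+0.00j, 0.25+0.00j], [(-0.16+0.44j), -0.16-0.44j, (0.67+0j), (0.53+0j), (-0.45+0j)], [(0.04+0.34j), (0.04-0.34j), -0.41+0.00j, (0.34+0j), (0.3+0j)], [(0.35-0.3j), 0.35+0.30j, (0.37+0j), (-0.24+0j), 0.72+0.00j]]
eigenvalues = [(-0.14+0.41j), (-0.14-0.41j), (0.36+0j), (0.02+0j), (-0.33+0j)]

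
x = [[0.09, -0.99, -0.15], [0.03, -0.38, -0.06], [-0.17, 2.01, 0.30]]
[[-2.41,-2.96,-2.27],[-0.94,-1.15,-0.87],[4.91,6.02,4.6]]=x @[[2.08, 1.26, -0.1], [2.25, 2.80, 2.13], [2.47, 2.02, 1.02]]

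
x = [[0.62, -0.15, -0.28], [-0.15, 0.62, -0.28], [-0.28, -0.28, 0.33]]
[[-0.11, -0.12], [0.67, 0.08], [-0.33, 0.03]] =x @ [[-0.44, -0.2], [0.57, 0.06], [-0.90, -0.04]]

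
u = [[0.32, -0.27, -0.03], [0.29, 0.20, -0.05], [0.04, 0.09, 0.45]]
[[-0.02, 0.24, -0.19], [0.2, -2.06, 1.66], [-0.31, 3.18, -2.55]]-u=[[-0.34, 0.51, -0.16], [-0.09, -2.26, 1.71], [-0.35, 3.09, -3.00]]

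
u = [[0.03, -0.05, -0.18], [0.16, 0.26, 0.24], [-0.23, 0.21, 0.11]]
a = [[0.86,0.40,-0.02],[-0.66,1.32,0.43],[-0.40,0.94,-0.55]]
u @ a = [[0.13, -0.22, 0.08], [-0.13, 0.63, -0.02], [-0.38, 0.29, 0.03]]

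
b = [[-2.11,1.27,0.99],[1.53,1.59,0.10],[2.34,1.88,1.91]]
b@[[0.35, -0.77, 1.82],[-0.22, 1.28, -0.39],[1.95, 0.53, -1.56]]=[[0.91, 3.78, -5.88], [0.38, 0.91, 2.01], [4.13, 1.62, 0.55]]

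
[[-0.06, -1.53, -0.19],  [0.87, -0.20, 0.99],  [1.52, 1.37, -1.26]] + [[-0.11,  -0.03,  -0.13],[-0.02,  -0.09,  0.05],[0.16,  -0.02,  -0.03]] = [[-0.17, -1.56, -0.32], [0.85, -0.29, 1.04], [1.68, 1.35, -1.29]]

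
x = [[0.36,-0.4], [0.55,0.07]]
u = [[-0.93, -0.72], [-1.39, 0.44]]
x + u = [[-0.57, -1.12], [-0.84, 0.51]]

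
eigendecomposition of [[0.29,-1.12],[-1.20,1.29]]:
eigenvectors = [[-0.83, 0.54],[-0.56, -0.84]]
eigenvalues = [-0.47, 2.05]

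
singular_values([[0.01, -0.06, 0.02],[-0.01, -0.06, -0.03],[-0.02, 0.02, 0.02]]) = [0.09, 0.04, 0.02]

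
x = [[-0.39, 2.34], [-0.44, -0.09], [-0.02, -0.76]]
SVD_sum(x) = [[-0.34,2.35], [0.00,-0.02], [0.11,-0.74]] + [[-0.05, -0.01],[-0.44, -0.07],[-0.13, -0.02]]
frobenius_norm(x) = 2.53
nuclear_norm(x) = 2.96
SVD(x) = [[0.95, 0.10], [-0.01, 0.96], [-0.30, 0.28]] @ diag([2.4874226521562437, 0.46917859024043085]) @ [[-0.15,  0.99],[-0.99,  -0.15]]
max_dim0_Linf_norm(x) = 2.34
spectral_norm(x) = 2.49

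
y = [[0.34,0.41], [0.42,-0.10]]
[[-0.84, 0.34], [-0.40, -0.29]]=y @ [[-1.2, -0.42], [-1.06, 1.18]]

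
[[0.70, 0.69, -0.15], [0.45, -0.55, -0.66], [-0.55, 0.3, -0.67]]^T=[[0.7, 0.45, -0.55], [0.69, -0.55, 0.30], [-0.15, -0.66, -0.67]]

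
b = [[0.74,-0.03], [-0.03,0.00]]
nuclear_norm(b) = 0.74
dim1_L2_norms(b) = [0.74, 0.03]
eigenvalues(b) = [0.74, -0.0]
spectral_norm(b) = 0.74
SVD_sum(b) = [[0.74, -0.03], [-0.03, 0.0]] + [[-0.0, -0.00], [-0.00, -0.0]]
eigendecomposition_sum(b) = [[0.74,-0.03], [-0.03,0.0]] + [[-0.0, -0.00], [-0.0, -0.0]]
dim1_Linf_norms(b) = [0.74, 0.03]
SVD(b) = [[-1.0, 0.04], [0.04, 1.0]] @ diag([0.7412142238654117, 0.0012142238654117088]) @ [[-1.0, 0.04], [-0.04, -1.0]]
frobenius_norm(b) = 0.74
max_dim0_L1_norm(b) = 0.77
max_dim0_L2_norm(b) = 0.74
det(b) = -0.00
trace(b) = 0.74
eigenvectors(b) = [[1.0,0.04], [-0.04,1.0]]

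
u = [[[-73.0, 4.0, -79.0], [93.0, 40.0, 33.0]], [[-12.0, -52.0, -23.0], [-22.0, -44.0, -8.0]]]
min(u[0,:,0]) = -73.0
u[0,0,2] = -79.0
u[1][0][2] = -23.0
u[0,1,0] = 93.0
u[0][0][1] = 4.0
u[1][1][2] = -8.0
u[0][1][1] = 40.0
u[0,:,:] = [[-73.0, 4.0, -79.0], [93.0, 40.0, 33.0]]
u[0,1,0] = 93.0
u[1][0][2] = -23.0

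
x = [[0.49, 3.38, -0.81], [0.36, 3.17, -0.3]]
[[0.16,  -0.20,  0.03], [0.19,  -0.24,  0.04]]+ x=[[0.65, 3.18, -0.78], [0.55, 2.93, -0.26]]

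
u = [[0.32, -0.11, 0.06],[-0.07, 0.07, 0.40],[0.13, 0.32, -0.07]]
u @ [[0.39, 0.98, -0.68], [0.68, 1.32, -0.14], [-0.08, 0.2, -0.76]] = [[0.05, 0.18, -0.25],[-0.01, 0.10, -0.27],[0.27, 0.54, -0.08]]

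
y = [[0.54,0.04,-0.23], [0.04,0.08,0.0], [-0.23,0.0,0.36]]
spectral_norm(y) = 0.70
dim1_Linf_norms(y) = [0.54, 0.08, 0.36]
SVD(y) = [[-0.83, -0.55, 0.14], [-0.05, -0.17, -0.98], [0.56, -0.82, 0.11]] @ diag([0.6987487852724582, 0.2069543801076001, 0.0742968346199416]) @ [[-0.83, -0.05, 0.56], [-0.55, -0.17, -0.82], [0.14, -0.98, 0.11]]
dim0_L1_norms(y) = [0.81, 0.12, 0.59]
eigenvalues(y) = [0.7, 0.21, 0.07]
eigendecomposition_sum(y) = [[0.48, 0.03, -0.32], [0.03, 0.00, -0.02], [-0.32, -0.02, 0.22]] + [[0.06, 0.02, 0.09], [0.02, 0.01, 0.03], [0.09, 0.03, 0.14]] + [[0.00,-0.01,0.0], [-0.01,0.07,-0.01], [0.00,-0.01,0.00]]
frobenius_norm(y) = 0.73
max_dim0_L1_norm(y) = 0.81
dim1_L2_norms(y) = [0.59, 0.09, 0.43]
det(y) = 0.01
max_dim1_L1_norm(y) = 0.81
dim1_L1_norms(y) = [0.81, 0.12, 0.59]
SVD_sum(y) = [[0.48, 0.03, -0.32], [0.03, 0.0, -0.02], [-0.32, -0.02, 0.22]] + [[0.06, 0.02, 0.09],[0.02, 0.01, 0.03],[0.09, 0.03, 0.14]] + [[0.00, -0.01, 0.0], [-0.01, 0.07, -0.01], [0.00, -0.01, 0.0]]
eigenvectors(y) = [[0.83,0.55,-0.14], [0.05,0.17,0.98], [-0.56,0.82,-0.11]]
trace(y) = 0.98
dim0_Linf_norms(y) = [0.54, 0.08, 0.36]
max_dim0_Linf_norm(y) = 0.54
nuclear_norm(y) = 0.98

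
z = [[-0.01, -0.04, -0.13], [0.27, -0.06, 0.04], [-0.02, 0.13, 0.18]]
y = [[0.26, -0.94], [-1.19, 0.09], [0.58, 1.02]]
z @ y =[[-0.03,-0.13], [0.16,-0.22], [-0.06,0.21]]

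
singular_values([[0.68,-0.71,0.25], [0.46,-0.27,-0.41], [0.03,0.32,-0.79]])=[1.17, 0.92, 0.02]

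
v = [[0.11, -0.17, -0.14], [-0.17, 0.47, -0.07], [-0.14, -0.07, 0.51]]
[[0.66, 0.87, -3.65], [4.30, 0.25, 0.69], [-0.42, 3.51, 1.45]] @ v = [[0.44,  0.55,  -2.01], [0.33,  -0.66,  -0.27], [-0.85,  1.62,  0.55]]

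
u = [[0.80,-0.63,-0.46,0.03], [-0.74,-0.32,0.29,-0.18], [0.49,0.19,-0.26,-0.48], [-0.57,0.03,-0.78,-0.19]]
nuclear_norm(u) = 3.53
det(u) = 0.44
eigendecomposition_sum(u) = [[0.45-0.13j, -0.22+0.20j, (-0.19+0.36j), 0.06-0.24j],[-0.21-0.00j, 0.12-0.06j, 0.13-0.13j, (-0.06+0.09j)],[0.19-0.32j, -0.02+0.24j, (0.09+0.31j), -0.10-0.17j],[(-0.27+0.43j), 0.03-0.32j, -0.11-0.42j, 0.12+0.23j]] + [[0.45+0.13j, -0.22-0.20j, -0.19-0.36j, (0.06+0.24j)],[-0.21+0.00j, 0.12+0.06j, (0.13+0.13j), -0.06-0.09j],[0.19+0.32j, (-0.02-0.24j), (0.09-0.31j), -0.10+0.17j],[-0.27-0.43j, (0.03+0.32j), (-0.11+0.42j), 0.12-0.23j]] + [[(-0.05+0.09j), -0.09+0.16j, (-0.04-0.13j), (-0.05-0.07j)], [-0.16+0.12j, (-0.28+0.22j), (0.02-0.26j), (-0.03-0.16j)], [0.06+0.16j, (0.11+0.29j), (-0.22-0.09j), -0.14-0.01j], [(-0.02+0.3j), -0.02+0.54j, -0.28-0.28j, -0.22-0.12j]] + [[(-0.05-0.09j),(-0.09-0.16j),(-0.04+0.13j),(-0.05+0.07j)], [-0.16-0.12j,-0.28-0.22j,0.02+0.26j,(-0.03+0.16j)], [(0.06-0.16j),0.11-0.29j,(-0.22+0.09j),-0.14+0.01j], [(-0.02-0.3j),(-0.02-0.54j),(-0.28+0.28j),(-0.22+0.12j)]]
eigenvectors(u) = [[0.43+0.39j, (0.43-0.39j), -0.22-0.11j, (-0.22+0.11j)], [(-0.14-0.22j), -0.14+0.22j, (-0.31-0.37j), -0.31+0.37j], [(0.46-0.01j), (0.46+0.01j), (-0.39+0.17j), -0.39-0.17j], [(-0.62+0j), (-0.62-0j), (-0.73+0j), (-0.73-0j)]]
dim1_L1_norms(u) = [1.92, 1.53, 1.42, 1.57]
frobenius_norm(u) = 1.89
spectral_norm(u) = 1.37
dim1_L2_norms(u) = [1.12, 0.88, 0.76, 0.99]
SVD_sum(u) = [[0.93,-0.16,-0.30,-0.02], [-0.68,0.12,0.22,0.01], [0.48,-0.08,-0.16,-0.01], [-0.28,0.05,0.09,0.00]] + [[-0.07, -0.02, -0.19, -0.06],[-0.01, -0.00, -0.04, -0.01],[-0.06, -0.02, -0.19, -0.06],[-0.29, -0.08, -0.84, -0.27]] + [[-0.07,-0.44,0.02,0.13], [-0.05,-0.35,0.02,0.1], [0.06,0.38,-0.02,-0.11], [0.01,0.04,-0.00,-0.01]] + [[0.0,  -0.01,  0.01,  -0.02], [0.01,  -0.08,  0.09,  -0.28], [0.01,  -0.09,  0.1,  -0.30], [-0.0,  0.02,  -0.03,  0.09]]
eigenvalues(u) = [(0.78+0.35j), (0.78-0.35j), (-0.77+0.1j), (-0.77-0.1j)]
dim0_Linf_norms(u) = [0.8, 0.63, 0.78, 0.48]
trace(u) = 0.03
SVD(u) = [[-0.73, -0.22, 0.65, -0.06], [0.53, -0.05, 0.52, -0.67], [-0.38, -0.21, -0.55, -0.71], [0.22, -0.95, -0.05, 0.20]] @ diag([1.3677681924584886, 0.9790424382162606, 0.719838088972784, 0.4614316867472458]) @ [[-0.94,0.16,0.3,0.02], [0.31,0.08,0.9,0.29], [-0.14,-0.95,0.05,0.28], [-0.04,0.26,-0.31,0.92]]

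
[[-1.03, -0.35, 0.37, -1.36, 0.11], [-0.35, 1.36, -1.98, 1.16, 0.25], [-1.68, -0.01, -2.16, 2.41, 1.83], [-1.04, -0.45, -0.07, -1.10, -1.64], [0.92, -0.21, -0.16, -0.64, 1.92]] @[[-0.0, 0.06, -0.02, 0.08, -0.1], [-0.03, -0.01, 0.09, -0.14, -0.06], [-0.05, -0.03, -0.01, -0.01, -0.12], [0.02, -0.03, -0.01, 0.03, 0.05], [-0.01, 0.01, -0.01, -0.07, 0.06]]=[[-0.04, -0.03, -0.0, -0.09, 0.02], [0.08, -0.01, 0.14, -0.18, 0.26], [0.14, -0.09, 0.01, -0.17, 0.66], [0.01, -0.04, 0.01, 0.06, -0.01], [-0.02, 0.10, -0.05, -0.05, 0.02]]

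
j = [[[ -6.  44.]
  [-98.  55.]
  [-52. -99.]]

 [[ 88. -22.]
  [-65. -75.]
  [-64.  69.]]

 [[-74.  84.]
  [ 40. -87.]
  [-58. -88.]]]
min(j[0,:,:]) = -99.0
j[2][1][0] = 40.0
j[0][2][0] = -52.0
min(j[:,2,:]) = -99.0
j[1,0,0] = 88.0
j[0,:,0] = [-6.0, -98.0, -52.0]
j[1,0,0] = 88.0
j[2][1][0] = 40.0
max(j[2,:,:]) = 84.0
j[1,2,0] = -64.0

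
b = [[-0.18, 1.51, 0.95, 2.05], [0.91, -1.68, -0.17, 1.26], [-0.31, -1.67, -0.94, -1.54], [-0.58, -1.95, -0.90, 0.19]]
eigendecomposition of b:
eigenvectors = [[0.70+0.00j, 0.64+0.00j, (0.64-0j), (0.24+0j)], [(-0.38+0j), (0.36-0.05j), (0.36+0.05j), (0.34+0j)], [(-0.53+0j), -0.49+0.24j, (-0.49-0.24j), -0.89+0.00j], [(-0.29+0j), -0.01+0.41j, (-0.01-0.41j), (0.2+0j)]]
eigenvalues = [(-2.6+0j), (-0.07+1.55j), (-0.07-1.55j), (0.13+0j)]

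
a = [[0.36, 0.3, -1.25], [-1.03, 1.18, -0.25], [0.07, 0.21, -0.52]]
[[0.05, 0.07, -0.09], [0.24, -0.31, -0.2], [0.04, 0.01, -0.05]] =a @ [[-0.25, 0.07, 0.01], [-0.04, -0.22, -0.15], [-0.12, -0.09, 0.04]]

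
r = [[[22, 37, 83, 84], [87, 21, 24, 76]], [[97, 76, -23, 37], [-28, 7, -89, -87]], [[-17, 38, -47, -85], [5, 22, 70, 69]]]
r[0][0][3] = 84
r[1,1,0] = -28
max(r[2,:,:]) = 70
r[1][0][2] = -23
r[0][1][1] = 21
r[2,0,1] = 38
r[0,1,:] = [87, 21, 24, 76]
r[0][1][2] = 24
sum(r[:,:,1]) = 201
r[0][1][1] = 21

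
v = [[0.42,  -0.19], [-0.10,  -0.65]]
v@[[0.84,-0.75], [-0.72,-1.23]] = [[0.49, -0.08], [0.38, 0.87]]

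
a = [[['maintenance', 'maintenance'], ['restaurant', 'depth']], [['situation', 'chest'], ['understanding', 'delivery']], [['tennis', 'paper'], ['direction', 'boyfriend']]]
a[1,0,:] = ['situation', 'chest']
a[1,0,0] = 'situation'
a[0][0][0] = 'maintenance'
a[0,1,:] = ['restaurant', 'depth']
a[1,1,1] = 'delivery'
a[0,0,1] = 'maintenance'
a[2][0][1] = 'paper'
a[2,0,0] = 'tennis'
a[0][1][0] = 'restaurant'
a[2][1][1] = 'boyfriend'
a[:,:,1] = [['maintenance', 'depth'], ['chest', 'delivery'], ['paper', 'boyfriend']]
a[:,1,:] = [['restaurant', 'depth'], ['understanding', 'delivery'], ['direction', 'boyfriend']]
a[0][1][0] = 'restaurant'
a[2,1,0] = 'direction'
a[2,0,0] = 'tennis'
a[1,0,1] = 'chest'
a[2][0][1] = 'paper'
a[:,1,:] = [['restaurant', 'depth'], ['understanding', 'delivery'], ['direction', 'boyfriend']]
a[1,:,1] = ['chest', 'delivery']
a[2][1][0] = 'direction'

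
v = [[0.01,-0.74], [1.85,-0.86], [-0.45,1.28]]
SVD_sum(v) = [[0.37,-0.32], [1.50,-1.27], [-0.89,0.76]] + [[-0.36,-0.42], [0.35,0.41], [0.44,0.52]]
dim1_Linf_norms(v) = [0.74, 1.85, 1.28]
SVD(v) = [[-0.21, 0.54], [-0.84, -0.53], [0.5, -0.66]] @ diag([2.3404484275765594, 1.0358576918932516]) @ [[-0.76, 0.65], [-0.65, -0.76]]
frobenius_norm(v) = 2.56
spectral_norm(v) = 2.34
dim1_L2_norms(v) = [0.74, 2.04, 1.36]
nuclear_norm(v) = 3.38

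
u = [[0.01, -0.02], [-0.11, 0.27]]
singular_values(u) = [0.29, 0.0]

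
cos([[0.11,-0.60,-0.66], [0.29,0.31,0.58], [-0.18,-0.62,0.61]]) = [[1.03, -0.07, 0.41], [-0.01, 1.22, -0.18], [0.15, 0.24, 0.94]]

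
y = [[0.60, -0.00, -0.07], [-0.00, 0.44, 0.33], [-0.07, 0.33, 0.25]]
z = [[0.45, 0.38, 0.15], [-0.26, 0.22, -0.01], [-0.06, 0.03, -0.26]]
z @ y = [[0.26, 0.22, 0.13], [-0.16, 0.09, 0.09], [-0.02, -0.07, -0.05]]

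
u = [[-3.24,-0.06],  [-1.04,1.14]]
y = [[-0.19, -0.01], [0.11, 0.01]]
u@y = [[0.61,0.03], [0.32,0.02]]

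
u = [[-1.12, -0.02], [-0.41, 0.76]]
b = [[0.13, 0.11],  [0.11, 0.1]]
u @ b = [[-0.15, -0.13], [0.03, 0.03]]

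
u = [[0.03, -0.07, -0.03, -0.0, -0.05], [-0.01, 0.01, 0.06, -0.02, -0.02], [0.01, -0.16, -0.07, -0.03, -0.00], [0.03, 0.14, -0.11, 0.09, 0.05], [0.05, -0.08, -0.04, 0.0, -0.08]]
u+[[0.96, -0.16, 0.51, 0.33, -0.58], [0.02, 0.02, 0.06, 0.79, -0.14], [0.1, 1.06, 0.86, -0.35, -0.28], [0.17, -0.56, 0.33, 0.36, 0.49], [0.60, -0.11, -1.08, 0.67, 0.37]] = [[0.99, -0.23, 0.48, 0.33, -0.63], [0.01, 0.03, 0.12, 0.77, -0.16], [0.11, 0.9, 0.79, -0.38, -0.28], [0.2, -0.42, 0.22, 0.45, 0.54], [0.65, -0.19, -1.12, 0.67, 0.29]]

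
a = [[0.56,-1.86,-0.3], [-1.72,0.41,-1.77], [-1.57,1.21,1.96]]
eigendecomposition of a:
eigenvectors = [[-0.69+0.00j, -0.23-0.33j, -0.23+0.33j],[-0.72+0.00j, (-0.17+0.46j), -0.17-0.46j],[-0.06+0.00j, (0.77+0j), 0.77-0.00j]]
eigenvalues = [(-1.4+0j), (2.17+1.41j), (2.17-1.41j)]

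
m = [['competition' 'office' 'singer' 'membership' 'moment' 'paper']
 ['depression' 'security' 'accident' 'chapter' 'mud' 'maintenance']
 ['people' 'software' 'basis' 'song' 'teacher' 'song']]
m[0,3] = 'membership'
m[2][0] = 'people'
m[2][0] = 'people'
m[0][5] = 'paper'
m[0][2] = 'singer'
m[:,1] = ['office', 'security', 'software']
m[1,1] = 'security'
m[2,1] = 'software'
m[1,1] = 'security'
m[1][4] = 'mud'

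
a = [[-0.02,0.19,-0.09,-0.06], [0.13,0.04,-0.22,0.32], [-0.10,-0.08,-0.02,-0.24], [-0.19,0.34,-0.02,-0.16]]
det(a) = 0.00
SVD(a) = [[-0.21,0.44,0.29,-0.82], [0.63,0.57,0.44,0.29], [-0.37,-0.34,0.84,0.21], [-0.64,0.61,-0.15,0.44]] @ diag([0.5279203060760517, 0.4051848548644869, 0.15353947774884485, 0.056133880977749566]) @ [[0.47, -0.39, -0.19, 0.77], [-0.04, 0.84, -0.42, 0.34], [-0.02, -0.30, -0.89, -0.35], [-0.88, -0.24, -0.05, 0.40]]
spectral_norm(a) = 0.53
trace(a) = -0.16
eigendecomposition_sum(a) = [[-0.09, 0.13, 0.04, -0.13], [0.10, -0.14, -0.05, 0.14], [-0.1, 0.16, 0.05, -0.15], [-0.18, 0.27, 0.09, -0.27]] + [[0.01, 0.12, -0.07, 0.1], [0.02, 0.22, -0.13, 0.18], [-0.01, -0.13, 0.08, -0.11], [0.01, 0.10, -0.06, 0.08]] + [[0.05, -0.02, -0.01, -0.03],[0.01, -0.0, -0.00, -0.01],[-0.01, 0.0, 0.00, 0.00],[-0.02, 0.01, 0.00, 0.01]] + [[0.01, -0.04, -0.06, 0.01],[0.01, -0.03, -0.04, 0.01],[0.02, -0.11, -0.15, 0.02],[0.01, -0.04, -0.05, 0.01]]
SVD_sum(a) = [[-0.05, 0.04, 0.02, -0.09], [0.16, -0.13, -0.06, 0.26], [-0.09, 0.08, 0.04, -0.15], [-0.16, 0.13, 0.06, -0.26]] + [[-0.01,0.15,-0.07,0.06], [-0.01,0.19,-0.10,0.08], [0.01,-0.11,0.06,-0.05], [-0.01,0.21,-0.1,0.08]] + [[-0.0, -0.01, -0.04, -0.02], [-0.00, -0.02, -0.06, -0.02], [-0.0, -0.04, -0.11, -0.05], [0.00, 0.01, 0.02, 0.01]] + [[0.04, 0.01, 0.0, -0.02], [-0.01, -0.00, -0.0, 0.01], [-0.01, -0.0, -0.00, 0.0], [-0.02, -0.01, -0.0, 0.01]]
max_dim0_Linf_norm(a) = 0.34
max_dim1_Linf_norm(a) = 0.34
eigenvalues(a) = [-0.45, 0.39, 0.06, -0.17]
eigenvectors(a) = [[-0.37, 0.39, -0.88, -0.34], [0.39, 0.74, -0.22, -0.24], [-0.43, -0.44, 0.10, -0.86], [-0.73, 0.34, 0.41, -0.3]]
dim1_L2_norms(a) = [0.22, 0.41, 0.27, 0.42]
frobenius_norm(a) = 0.69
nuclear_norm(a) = 1.14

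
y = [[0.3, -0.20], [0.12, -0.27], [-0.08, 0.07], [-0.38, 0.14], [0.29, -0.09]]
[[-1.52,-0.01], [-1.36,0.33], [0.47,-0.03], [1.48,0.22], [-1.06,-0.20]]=y @ [[-2.43, -1.22], [3.94, -1.76]]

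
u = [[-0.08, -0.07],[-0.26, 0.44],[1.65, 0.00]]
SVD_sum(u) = [[-0.08, 0.00], [-0.28, 0.01], [1.65, -0.07]] + [[-0.0, -0.07], [0.02, 0.43], [0.00, 0.07]]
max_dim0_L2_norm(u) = 1.67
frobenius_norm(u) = 1.73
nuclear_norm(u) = 2.11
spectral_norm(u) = 1.67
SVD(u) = [[-0.05,  0.17], [-0.17,  -0.97], [0.99,  -0.16]] @ diag([1.6736332941828789, 0.44039936035667177]) @ [[1.00, -0.04], [-0.04, -1.0]]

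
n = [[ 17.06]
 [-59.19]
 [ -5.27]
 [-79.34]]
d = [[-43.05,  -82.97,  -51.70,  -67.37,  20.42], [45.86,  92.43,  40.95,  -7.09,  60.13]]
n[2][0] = -5.27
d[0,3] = -67.37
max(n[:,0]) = 17.06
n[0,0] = 17.06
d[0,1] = -82.97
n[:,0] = [17.06, -59.19, -5.27, -79.34]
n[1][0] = -59.19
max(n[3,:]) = -79.34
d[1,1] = 92.43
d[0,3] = -67.37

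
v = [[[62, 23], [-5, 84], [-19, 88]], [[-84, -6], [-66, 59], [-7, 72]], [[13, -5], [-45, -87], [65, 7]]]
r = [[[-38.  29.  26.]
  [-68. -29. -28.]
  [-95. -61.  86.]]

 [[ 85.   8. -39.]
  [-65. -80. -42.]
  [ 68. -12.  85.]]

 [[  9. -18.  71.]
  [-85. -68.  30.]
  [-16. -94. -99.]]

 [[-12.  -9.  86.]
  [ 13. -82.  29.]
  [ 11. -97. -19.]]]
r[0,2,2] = 86.0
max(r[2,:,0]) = 9.0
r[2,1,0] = -85.0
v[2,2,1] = 7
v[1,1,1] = 59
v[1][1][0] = -66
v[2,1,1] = -87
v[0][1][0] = -5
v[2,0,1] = -5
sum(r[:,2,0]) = -32.0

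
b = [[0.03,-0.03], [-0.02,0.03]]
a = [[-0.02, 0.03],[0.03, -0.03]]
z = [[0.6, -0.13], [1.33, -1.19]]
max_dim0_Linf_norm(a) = 0.03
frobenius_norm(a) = 0.06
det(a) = -0.00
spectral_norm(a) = 0.06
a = b @ z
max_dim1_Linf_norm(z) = 1.33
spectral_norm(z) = 1.86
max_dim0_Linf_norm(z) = 1.33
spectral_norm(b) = 0.06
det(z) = -0.54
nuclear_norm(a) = 0.06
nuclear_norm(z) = 2.16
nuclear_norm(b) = 0.06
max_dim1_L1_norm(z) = 2.52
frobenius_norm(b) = 0.06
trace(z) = -0.59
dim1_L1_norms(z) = [0.73, 2.52]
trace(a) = -0.05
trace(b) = 0.06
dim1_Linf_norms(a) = [0.03, 0.03]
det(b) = 0.00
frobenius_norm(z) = 1.89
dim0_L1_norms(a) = [0.05, 0.06]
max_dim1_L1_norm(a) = 0.06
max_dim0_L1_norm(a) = 0.06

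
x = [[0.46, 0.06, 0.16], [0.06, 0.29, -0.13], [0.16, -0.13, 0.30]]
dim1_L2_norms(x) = [0.49, 0.32, 0.36]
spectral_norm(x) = 0.56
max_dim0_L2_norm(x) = 0.49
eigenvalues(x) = [0.1, 0.56, 0.39]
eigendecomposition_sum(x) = [[0.02,  -0.02,  -0.03], [-0.02,  0.03,  0.04], [-0.03,  0.04,  0.05]] + [[0.39, -0.04, 0.26],[-0.04, 0.0, -0.02],[0.26, -0.02, 0.17]] + [[0.06,0.12,-0.07], [0.12,0.25,-0.14], [-0.07,-0.14,0.08]]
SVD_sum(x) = [[0.39,  -0.04,  0.26],  [-0.04,  0.0,  -0.02],  [0.26,  -0.02,  0.17]] + [[0.06,  0.12,  -0.07], [0.12,  0.25,  -0.14], [-0.07,  -0.14,  0.08]] + [[0.02, -0.02, -0.03], [-0.02, 0.03, 0.04], [-0.03, 0.04, 0.05]]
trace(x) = 1.05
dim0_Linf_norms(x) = [0.46, 0.29, 0.3]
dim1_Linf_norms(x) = [0.46, 0.29, 0.3]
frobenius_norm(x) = 0.69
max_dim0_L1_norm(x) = 0.68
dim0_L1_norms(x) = [0.68, 0.48, 0.59]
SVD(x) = [[-0.83, -0.38, -0.4], [0.08, -0.8, 0.59], [-0.55, 0.46, 0.7]] @ diag([0.560284681188065, 0.3933004586359248, 0.0964148601760102]) @ [[-0.83,0.08,-0.55], [-0.38,-0.8,0.46], [-0.40,0.59,0.7]]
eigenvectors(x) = [[0.40, -0.83, -0.38],  [-0.59, 0.08, -0.80],  [-0.7, -0.55, 0.46]]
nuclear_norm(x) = 1.05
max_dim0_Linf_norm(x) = 0.46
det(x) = 0.02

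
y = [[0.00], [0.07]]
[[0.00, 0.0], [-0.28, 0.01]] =y @ [[-3.96, 0.2]]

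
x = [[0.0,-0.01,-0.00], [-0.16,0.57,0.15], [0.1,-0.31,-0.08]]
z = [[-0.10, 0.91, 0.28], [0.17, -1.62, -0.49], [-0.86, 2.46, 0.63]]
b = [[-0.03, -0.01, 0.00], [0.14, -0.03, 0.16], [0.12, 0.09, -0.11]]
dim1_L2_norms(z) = [0.96, 1.7, 2.68]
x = b @ z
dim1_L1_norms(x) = [0.01, 0.88, 0.49]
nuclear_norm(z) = 3.66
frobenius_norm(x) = 0.70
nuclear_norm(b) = 0.40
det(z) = -0.01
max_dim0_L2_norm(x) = 0.65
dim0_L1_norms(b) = [0.29, 0.13, 0.27]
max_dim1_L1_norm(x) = 0.88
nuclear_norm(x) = 0.71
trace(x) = 0.49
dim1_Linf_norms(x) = [0.01, 0.57, 0.31]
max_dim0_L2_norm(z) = 3.08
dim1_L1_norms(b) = [0.04, 0.33, 0.32]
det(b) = -0.00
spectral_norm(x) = 0.70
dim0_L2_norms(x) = [0.19, 0.65, 0.17]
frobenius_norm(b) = 0.29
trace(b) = -0.17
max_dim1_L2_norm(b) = 0.21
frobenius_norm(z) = 3.32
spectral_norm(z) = 3.30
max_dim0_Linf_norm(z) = 2.46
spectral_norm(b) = 0.22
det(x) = -0.00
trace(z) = -1.09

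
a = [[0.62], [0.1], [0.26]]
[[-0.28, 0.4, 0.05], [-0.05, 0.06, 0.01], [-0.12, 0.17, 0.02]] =a @ [[-0.45, 0.64, 0.08]]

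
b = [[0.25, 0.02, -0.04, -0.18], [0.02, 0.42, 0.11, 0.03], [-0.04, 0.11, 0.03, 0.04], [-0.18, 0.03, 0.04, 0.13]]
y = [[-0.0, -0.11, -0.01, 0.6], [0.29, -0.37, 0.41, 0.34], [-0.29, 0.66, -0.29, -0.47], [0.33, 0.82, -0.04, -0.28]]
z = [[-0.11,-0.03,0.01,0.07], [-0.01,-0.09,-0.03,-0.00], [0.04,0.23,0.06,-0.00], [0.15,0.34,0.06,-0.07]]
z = y @ b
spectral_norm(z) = 0.46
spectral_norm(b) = 0.46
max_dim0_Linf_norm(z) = 0.34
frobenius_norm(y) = 1.60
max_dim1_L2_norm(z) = 0.38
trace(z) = -0.21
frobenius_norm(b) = 0.60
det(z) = 0.00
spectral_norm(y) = 1.39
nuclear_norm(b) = 0.85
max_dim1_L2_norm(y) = 0.93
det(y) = 0.05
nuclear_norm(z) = 0.61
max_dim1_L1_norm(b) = 0.58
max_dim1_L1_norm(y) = 1.71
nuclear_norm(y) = 2.60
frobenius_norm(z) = 0.48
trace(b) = 0.83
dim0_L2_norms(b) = [0.31, 0.44, 0.13, 0.23]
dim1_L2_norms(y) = [0.61, 0.71, 0.91, 0.93]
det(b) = 0.00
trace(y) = -0.94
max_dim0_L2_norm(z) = 0.42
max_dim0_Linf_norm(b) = 0.42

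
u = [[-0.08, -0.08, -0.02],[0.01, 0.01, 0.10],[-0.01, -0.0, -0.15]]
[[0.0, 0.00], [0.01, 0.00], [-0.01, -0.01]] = u @[[-0.03,  -0.02], [-0.04,  -0.02], [0.07,  0.04]]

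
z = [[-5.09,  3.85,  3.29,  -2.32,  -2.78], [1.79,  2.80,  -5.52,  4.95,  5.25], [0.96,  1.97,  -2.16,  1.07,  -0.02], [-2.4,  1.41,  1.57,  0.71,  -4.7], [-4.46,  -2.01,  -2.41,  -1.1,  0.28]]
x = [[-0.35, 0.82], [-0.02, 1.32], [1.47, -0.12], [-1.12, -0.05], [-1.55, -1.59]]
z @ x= [[13.45, 5.05], [-22.48, -2.77], [-4.72, 3.63], [9.61, 7.14], [-1.14, -6.41]]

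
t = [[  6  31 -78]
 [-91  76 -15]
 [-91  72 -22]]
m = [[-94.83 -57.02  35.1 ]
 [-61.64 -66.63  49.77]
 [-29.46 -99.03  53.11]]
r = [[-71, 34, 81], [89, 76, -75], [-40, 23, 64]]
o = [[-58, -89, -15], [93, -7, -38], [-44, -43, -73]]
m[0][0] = -94.83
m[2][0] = -29.46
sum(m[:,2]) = 137.98000000000002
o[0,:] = [-58, -89, -15]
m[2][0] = -29.46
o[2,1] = -43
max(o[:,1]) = -7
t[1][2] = -15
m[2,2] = 53.11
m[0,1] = -57.02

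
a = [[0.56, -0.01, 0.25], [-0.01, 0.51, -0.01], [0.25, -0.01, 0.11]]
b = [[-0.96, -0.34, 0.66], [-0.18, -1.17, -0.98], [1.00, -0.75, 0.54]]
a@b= [[-0.29, -0.37, 0.51], [-0.09, -0.59, -0.51], [-0.13, -0.16, 0.23]]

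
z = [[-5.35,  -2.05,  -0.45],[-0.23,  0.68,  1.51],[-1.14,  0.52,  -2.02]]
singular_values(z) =[5.86, 2.44, 1.1]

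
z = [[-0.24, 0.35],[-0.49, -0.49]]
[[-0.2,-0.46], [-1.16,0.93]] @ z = [[0.27, 0.16], [-0.18, -0.86]]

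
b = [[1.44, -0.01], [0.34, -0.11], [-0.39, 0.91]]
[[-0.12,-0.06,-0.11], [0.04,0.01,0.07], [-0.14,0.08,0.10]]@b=[[-0.15,-0.09], [0.03,0.06], [-0.21,0.08]]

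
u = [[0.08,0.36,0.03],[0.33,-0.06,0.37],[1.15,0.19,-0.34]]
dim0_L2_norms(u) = [1.2, 0.41, 0.5]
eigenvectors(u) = [[-0.45+0.00j, -0.03+0.30j, -0.03-0.30j],[-0.60+0.00j, -0.29-0.48j, (-0.29+0.48j)],[-0.67+0.00j, 0.77+0.00j, 0.77-0.00j]]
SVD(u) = [[-0.11, 0.14, -0.98], [-0.19, -0.97, -0.12], [-0.98, 0.17, 0.13]] @ diag([1.239588603847478, 0.4528147210447866, 0.3447882272012651]) @ [[-0.96, -0.17, 0.21], [-0.26, 0.32, -0.91], [0.09, -0.93, -0.35]]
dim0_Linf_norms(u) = [1.15, 0.36, 0.37]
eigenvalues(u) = [(0.6+0j), (-0.46+0.33j), (-0.46-0.33j)]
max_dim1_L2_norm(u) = 1.21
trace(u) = -0.32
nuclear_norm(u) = 2.04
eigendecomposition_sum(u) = [[(0.27+0j), 0.17+0.00j, 0.07-0.00j],[0.36+0.00j, 0.22+0.00j, (0.1-0j)],[(0.4+0j), (0.25+0j), 0.11-0.00j]] + [[-0.09+0.14j, 0.10-0.00j, -0.02-0.09j], [(-0.01-0.31j), (-0.14+0.11j), 0.14+0.11j], [0.37+0.20j, -0.03-0.24j, -0.23+0.08j]] + [[-0.09-0.14j, (0.1+0j), -0.02+0.09j],[(-0.01+0.31j), (-0.14-0.11j), (0.14-0.11j)],[0.37-0.20j, -0.03+0.24j, (-0.23-0.08j)]]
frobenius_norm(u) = 1.36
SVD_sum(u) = [[0.13, 0.02, -0.03], [0.22, 0.04, -0.05], [1.17, 0.21, -0.25]] + [[-0.02, 0.02, -0.06], [0.11, -0.14, 0.40], [-0.02, 0.02, -0.07]] + [[-0.03, 0.32, 0.12], [-0.00, 0.04, 0.01], [0.00, -0.04, -0.02]]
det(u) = 0.19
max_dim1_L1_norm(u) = 1.68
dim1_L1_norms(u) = [0.47, 0.76, 1.68]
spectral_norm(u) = 1.24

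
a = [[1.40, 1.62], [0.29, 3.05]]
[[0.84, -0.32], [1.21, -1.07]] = a @ [[0.16, 0.20],[0.38, -0.37]]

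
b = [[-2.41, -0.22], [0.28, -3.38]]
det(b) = 8.21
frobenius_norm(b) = 4.17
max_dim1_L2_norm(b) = 3.39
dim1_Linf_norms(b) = [2.41, 3.38]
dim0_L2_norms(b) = [2.43, 3.39]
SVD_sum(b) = [[0.0, -0.04], [0.25, -3.38]] + [[-2.41, -0.18], [0.03, 0.0]]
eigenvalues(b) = [-2.48, -3.31]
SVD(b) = [[0.01, 1.00], [1.0, -0.01]] @ diag([3.3917013726964726, 2.4198474742117257]) @ [[0.07, -1.00], [-1.00, -0.07]]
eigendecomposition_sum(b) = [[-2.68, 0.65], [-0.83, 0.2]] + [[0.27, -0.87], [1.11, -3.58]]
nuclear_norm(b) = 5.81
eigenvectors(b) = [[0.96, 0.24], [0.30, 0.97]]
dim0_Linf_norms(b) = [2.41, 3.38]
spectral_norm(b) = 3.39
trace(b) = -5.79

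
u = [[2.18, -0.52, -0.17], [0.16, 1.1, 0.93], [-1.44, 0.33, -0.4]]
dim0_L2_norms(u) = [2.62, 1.26, 1.03]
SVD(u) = [[-0.83, 0.08, 0.55], [0.04, -0.98, 0.20], [0.55, 0.19, 0.81]] @ diag([2.6866613172013394, 1.4758794277791514, 0.3135775523092359]) @ [[-0.97, 0.24, -0.02], [-0.17, -0.72, -0.68], [0.18, 0.65, -0.74]]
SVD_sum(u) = [[2.17, -0.55, 0.04], [-0.09, 0.02, -0.0], [-1.44, 0.36, -0.03]] + [[-0.02, -0.09, -0.08], [0.24, 1.03, 0.98], [-0.05, -0.20, -0.19]] + [[0.03, 0.11, -0.13], [0.01, 0.04, -0.05], [0.05, 0.17, -0.19]]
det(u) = -1.24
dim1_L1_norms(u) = [2.87, 2.19, 2.17]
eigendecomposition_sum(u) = [[0.01, -0.0, 0.02], [0.16, -0.01, 0.3], [-0.28, 0.02, -0.52]] + [[1.96,-0.88,-0.41], [-0.52,0.23,0.11], [-1.06,0.48,0.22]] + [[0.21, 0.36, 0.21], [0.52, 0.88, 0.52], [-0.1, -0.16, -0.1]]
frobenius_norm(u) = 3.08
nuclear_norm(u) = 4.48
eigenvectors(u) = [[-0.04, -0.86, 0.37], [-0.49, 0.23, 0.91], [0.87, 0.47, -0.17]]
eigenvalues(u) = [-0.52, 2.41, 0.99]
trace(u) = 2.88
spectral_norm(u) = 2.69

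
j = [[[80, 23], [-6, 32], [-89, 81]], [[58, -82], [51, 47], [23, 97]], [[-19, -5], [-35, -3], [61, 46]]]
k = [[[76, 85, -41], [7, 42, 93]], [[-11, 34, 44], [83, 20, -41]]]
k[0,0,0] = 76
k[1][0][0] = -11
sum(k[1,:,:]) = 129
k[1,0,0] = -11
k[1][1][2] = -41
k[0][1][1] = 42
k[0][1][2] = 93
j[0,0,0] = 80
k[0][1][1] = 42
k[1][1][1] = 20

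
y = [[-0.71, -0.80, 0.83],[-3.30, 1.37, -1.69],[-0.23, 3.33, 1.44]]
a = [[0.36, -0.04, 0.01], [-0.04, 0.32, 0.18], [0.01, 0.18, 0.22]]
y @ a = [[-0.22, -0.08, 0.03], [-1.26, 0.27, -0.16], [-0.20, 1.33, 0.91]]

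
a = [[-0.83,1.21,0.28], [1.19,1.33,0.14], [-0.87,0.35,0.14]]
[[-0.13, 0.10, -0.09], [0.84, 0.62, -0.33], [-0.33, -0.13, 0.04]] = a@ [[0.46, 0.23, -0.10],[0.23, 0.28, -0.17],[-0.10, -0.17, 0.11]]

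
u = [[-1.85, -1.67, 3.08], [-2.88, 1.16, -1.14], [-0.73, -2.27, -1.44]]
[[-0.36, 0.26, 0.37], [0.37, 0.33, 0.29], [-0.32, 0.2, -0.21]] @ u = [[-0.35, 0.06, -1.94], [-1.85, -0.89, 0.35], [0.17, 1.24, -0.91]]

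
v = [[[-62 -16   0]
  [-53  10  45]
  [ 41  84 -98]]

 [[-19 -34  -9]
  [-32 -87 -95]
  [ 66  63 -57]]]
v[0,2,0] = 41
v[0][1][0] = -53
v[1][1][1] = -87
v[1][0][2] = -9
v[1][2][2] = -57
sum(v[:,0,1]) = -50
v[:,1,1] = [10, -87]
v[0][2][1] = 84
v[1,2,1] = 63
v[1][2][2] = -57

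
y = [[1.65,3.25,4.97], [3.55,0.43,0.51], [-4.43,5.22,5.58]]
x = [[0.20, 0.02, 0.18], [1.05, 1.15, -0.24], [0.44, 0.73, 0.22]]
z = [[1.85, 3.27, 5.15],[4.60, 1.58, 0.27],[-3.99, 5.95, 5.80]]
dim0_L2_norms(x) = [1.16, 1.36, 0.37]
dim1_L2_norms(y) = [6.16, 3.61, 8.83]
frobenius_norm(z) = 12.22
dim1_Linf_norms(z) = [5.15, 4.6, 5.95]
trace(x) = 1.57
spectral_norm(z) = 10.50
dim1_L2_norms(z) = [6.37, 4.87, 9.22]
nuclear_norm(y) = 15.89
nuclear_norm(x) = 2.34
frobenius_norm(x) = 1.82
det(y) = 29.41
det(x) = 0.13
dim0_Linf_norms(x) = [1.05, 1.15, 0.24]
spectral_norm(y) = 10.03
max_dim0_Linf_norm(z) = 5.95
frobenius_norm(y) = 11.36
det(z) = 96.64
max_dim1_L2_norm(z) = 9.22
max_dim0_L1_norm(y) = 11.06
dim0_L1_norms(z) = [10.44, 10.8, 11.22]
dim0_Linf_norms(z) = [4.6, 5.95, 5.8]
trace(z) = 9.23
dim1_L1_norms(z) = [10.27, 6.45, 15.74]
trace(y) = 7.66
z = x + y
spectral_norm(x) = 1.78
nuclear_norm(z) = 18.08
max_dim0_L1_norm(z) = 11.22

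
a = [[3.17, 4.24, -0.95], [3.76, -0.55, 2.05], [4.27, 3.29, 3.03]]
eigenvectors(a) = [[-0.32,-0.3,0.56], [-0.43,0.25,-0.83], [-0.84,0.92,0.05]]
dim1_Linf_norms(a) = [4.24, 3.76, 4.27]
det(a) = -51.84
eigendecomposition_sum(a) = [[2.79, 1.9, 0.38], [3.71, 2.53, 0.51], [7.33, 5.0, 1.0]] + [[0.97, 0.61, -0.67], [-0.81, -0.51, 0.57], [-3.0, -1.88, 2.09]] + [[-0.58, 1.73, -0.66], [0.86, -2.57, 0.98], [-0.06, 0.17, -0.06]]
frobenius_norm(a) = 9.26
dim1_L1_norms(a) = [8.36, 6.36, 10.59]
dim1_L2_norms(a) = [5.38, 4.32, 6.18]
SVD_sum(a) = [[3.49, 2.49, 1.38], [2.51, 1.79, 0.99], [4.7, 3.34, 1.86]] + [[-0.72,  2.04,  -1.86], [0.67,  -1.91,  1.74], [0.17,  -0.50,  0.45]] + [[0.39, -0.29, -0.47], [0.58, -0.43, -0.69], [-0.6, 0.44, 0.72]]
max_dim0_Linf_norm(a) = 4.27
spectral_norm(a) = 8.22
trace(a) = 5.65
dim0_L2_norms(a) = [6.51, 5.39, 3.78]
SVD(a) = [[-0.55,0.72,-0.43], [-0.39,-0.67,-0.63], [-0.74,-0.17,0.65]] @ diag([8.2154905853173, 3.9742520026820882, 1.5876194322759596]) @ [[-0.78, -0.55, -0.31], [-0.25, 0.72, -0.65], [-0.58, 0.43, 0.69]]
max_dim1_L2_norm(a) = 6.18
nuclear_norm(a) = 13.78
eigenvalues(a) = [6.32, 2.55, -3.22]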